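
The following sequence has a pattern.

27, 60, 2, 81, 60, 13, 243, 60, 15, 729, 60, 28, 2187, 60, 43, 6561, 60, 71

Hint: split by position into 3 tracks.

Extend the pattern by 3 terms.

Taking every 3rd term gives 3 separate tracks.
Stream A: 27, 81, 243, 729, 2187, 6561 — powers 3^3, 3^4, 3^5, ….
Stream B: 60, 60, 60, 60, 60, 60 — the constant sequence 60.
Stream C: 2, 13, 15, 28, 43, 71 — each term equals the sum of the previous two.
Term 19 comes from stream A (its 7th entry): 19683.
The 20th slot belongs to stream B; its 7th term is 60.
Position 21 falls in stream C as its term 7, giving 114.

19683, 60, 114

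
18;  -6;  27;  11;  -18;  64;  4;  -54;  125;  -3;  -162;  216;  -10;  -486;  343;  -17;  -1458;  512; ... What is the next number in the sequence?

The terms cycle through 3 interleaved subsequences.
Track A = 18, 11, 4, -3, -10, -17: linear: a_n = 25 − 7·n.
Track B = -6, -18, -54, -162, -486, -1458: geometric, ×3 each step.
Track C = 27, 64, 125, 216, 343, 512: perfect cubes starting at 3³.
Term 19 comes from track A (its 7th entry): -24.

-24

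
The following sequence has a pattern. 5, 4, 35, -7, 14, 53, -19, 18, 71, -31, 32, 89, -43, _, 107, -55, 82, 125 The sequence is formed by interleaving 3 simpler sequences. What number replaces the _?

Read the sequence 3 terms at a time; column i is its own pattern.
Subsequence A: 5, -7, -19, -31, -43, -55 — arithmetic, step −12.
Subsequence B: 4, 14, 18, 32, ?, 82 — Fibonacci-style (each term is the sum of the two before it).
Subsequence C: 35, 53, 71, 89, 107, 125 — arithmetic, step +18.
So the missing entry in subsequence B is 50.

50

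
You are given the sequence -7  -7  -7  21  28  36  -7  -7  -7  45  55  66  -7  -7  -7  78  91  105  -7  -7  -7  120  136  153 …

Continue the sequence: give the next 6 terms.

Positions follow the repeating pattern AAABBB; grouping by letter gives 2 tracks.
Stream A: -7, -7, -7, -7, -7, -7, -7, -7, -7, -7, -7, -7. Constant -7.
Stream B: 21, 28, 36, 45, 55, 66, 78, 91, 105, 120, 136, 153. The triangular numbers T_6, T_7, ….
The 25th slot belongs to stream A; its 13th term is -7.
Term 26 comes from stream A (its 14th entry): -7.
Position 27 falls in stream A as its term 15, giving -7.
Position 28 → stream B, term 13 = 171.
Position 29 falls in stream B as its term 14, giving 190.
Position 30 → stream B, term 15 = 210.

-7, -7, -7, 171, 190, 210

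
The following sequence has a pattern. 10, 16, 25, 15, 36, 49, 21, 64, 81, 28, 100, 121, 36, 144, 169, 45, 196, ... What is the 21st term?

289

The slot pattern repeats as ABB (period 3), so there are 2 interleaved tracks.
Track A: 10, 15, 21, 28, 36, 45 (triangular numbers n(n+1)/2 for n = 4, 5, …).
Track B: 16, 25, 36, 49, 64, 81, 100, 121, 144, 169, 196 (consecutive squares n² from n = 4).
The 21st slot belongs to track B; its 14th term is 289.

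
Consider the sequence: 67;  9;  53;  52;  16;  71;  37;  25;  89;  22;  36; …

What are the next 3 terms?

Split by position mod 3: positions 1, 4, 7, … form one track, and each other residue class forms its own.
Track A is 67, 52, 37, 22, which is arithmetic with common difference −15.
Track B is 9, 16, 25, 36, which is the squares 3², 4², 5², ….
Track C is 53, 71, 89, which is adding 18 each time.
Term 12 comes from track C (its 4th entry): 107.
Position 13 → track A, term 5 = 7.
The 14th slot belongs to track B; its 5th term is 49.

107, 7, 49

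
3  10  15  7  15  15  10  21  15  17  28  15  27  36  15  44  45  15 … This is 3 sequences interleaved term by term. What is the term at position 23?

66

Split by position mod 3 into 3 tracks.
Track A: 3, 7, 10, 17, 27, 44. Each term equals the sum of the previous two.
Track B: 10, 15, 21, 28, 36, 45. Triangular numbers n(n+1)/2 for n = 4, 5, ….
Track C: 15, 15, 15, 15, 15, 15. Always 15.
Position 23 falls in track B as its term 8, giving 66.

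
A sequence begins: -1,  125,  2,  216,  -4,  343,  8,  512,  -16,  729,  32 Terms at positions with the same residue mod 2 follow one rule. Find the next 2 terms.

1000, -64

Odd-indexed and even-indexed terms follow separate rules.
Track A = -1, 2, -4, 8, -16, 32: a geometric progression (common ratio -2).
Track B = 125, 216, 343, 512, 729: perfect cubes starting at 5³.
Term 12 comes from track B (its 6th entry): 1000.
The 13th slot belongs to track A; its 7th term is -64.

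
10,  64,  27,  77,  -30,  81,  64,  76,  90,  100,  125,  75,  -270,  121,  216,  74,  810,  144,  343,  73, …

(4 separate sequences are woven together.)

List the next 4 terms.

Split by position mod 4: positions 1, 5, 9, … form one track, and each other residue class forms its own.
Track A: 10, -30, 90, -270, 810. Geometric, ×-3 each step.
Track B: 64, 81, 100, 121, 144. Perfect squares starting at 8².
Track C: 27, 64, 125, 216, 343. Perfect cubes starting at 3³.
Track D: 77, 76, 75, 74, 73. Linear: a_n = 78 − n.
Position 21 → track A, term 6 = -2430.
Position 22 → track B, term 6 = 169.
Position 23 → track C, term 6 = 512.
The 24th slot belongs to track D; its 6th term is 72.

-2430, 169, 512, 72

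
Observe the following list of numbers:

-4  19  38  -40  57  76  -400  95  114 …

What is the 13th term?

Positions follow the repeating pattern ABB; grouping by letter gives 2 tracks.
Stream A = -4, -40, -400: multiplying by 10 each time.
Stream B = 19, 38, 57, 76, 95, 114: linear: a_n = 19·n.
The 13th slot belongs to stream A; its 5th term is -40000.

-40000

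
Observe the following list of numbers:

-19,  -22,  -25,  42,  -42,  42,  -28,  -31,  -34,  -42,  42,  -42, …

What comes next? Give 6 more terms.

Positions follow the repeating pattern AAABBB; grouping by letter gives 2 tracks.
Track A: -19, -22, -25, -28, -31, -34. Arithmetic with common difference −3.
Track B: 42, -42, 42, -42, 42, -42. Oscillating between 42 and -42.
Position 13 falls in track A as its term 7, giving -37.
Position 14 → track A, term 8 = -40.
The 15th slot belongs to track A; its 9th term is -43.
Position 16 → track B, term 7 = 42.
Position 17 falls in track B as its term 8, giving -42.
Position 18 falls in track B as its term 9, giving 42.

-37, -40, -43, 42, -42, 42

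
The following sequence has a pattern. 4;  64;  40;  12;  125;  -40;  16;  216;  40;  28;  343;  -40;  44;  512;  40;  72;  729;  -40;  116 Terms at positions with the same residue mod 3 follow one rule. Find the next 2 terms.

1000, 40

Read the sequence 3 terms at a time; column i is its own pattern.
Subsequence A: 4, 12, 16, 28, 44, 72, 116. A Fibonacci-like recurrence a_n = a_{n-1} + a_{n-2}.
Subsequence B: 64, 125, 216, 343, 512, 729. Consecutive cubes n³ from n = 4.
Subsequence C: 40, -40, 40, -40, 40, -40. Alternating ±40.
The 20th slot belongs to subsequence B; its 7th term is 1000.
Term 21 comes from subsequence C (its 7th entry): 40.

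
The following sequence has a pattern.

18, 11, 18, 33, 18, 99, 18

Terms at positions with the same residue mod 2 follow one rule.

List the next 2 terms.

297, 18

Odd-indexed and even-indexed terms follow separate rules.
Subsequence A: 18, 18, 18, 18 (always 18).
Subsequence B: 11, 33, 99 (geometric, ×3 each step).
Position 8 → subsequence B, term 4 = 297.
Term 9 comes from subsequence A (its 5th entry): 18.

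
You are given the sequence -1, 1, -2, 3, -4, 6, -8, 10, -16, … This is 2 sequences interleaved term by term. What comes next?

15

Odd-indexed and even-indexed terms follow separate rules.
Track A: -1, -2, -4, -8, -16. A geometric progression (common ratio 2).
Track B: 1, 3, 6, 10. Triangular numbers n(n+1)/2 for n = 1, 2, ….
Position 10 falls in track B as its term 5, giving 15.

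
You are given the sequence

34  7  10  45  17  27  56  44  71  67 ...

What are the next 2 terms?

Positions follow the repeating pattern ABB; grouping by letter gives 2 tracks.
Stream A: 34, 45, 56, 67 — adding 11 each time.
Stream B: 7, 10, 17, 27, 44, 71 — each term equals the sum of the previous two.
Term 11 comes from stream B (its 7th entry): 115.
Position 12 → stream B, term 8 = 186.

115, 186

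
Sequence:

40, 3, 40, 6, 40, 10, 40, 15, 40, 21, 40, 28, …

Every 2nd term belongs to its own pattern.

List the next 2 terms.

40, 36

Taking every 2nd term gives 2 separate tracks.
Track A is 40, 40, 40, 40, 40, 40, which is always 40.
Track B is 3, 6, 10, 15, 21, 28, which is triangular numbers n(n+1)/2 for n = 2, 3, ….
Position 13 falls in track A as its term 7, giving 40.
Term 14 comes from track B (its 7th entry): 36.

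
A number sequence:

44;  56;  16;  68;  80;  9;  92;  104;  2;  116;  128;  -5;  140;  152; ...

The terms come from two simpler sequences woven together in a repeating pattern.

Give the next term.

Positions follow the repeating pattern AAB; grouping by letter gives 2 tracks.
Track A: 44, 56, 68, 80, 92, 104, 116, 128, 140, 152 — arithmetic, step +12.
Track B: 16, 9, 2, -5 — subtracting 7 each time.
Position 15 → track B, term 5 = -12.

-12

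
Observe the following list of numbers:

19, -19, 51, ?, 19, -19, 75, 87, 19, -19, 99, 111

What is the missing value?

63

The slot pattern repeats as AABB (period 4), so there are 2 interleaved tracks.
Track A: 19, -19, 19, -19, 19, -19 — oscillating between 19 and -19.
Track B: 51, ?, 75, 87, 99, 111 — arithmetic with common difference +12.
So the missing entry in track B is 63.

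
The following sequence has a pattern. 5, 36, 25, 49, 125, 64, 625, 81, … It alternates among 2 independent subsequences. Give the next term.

The terms cycle through 2 interleaved subsequences.
Track A: 5, 25, 125, 625. Multiplying by 5 each time.
Track B: 36, 49, 64, 81. Perfect squares starting at 6².
Position 9 → track A, term 5 = 3125.

3125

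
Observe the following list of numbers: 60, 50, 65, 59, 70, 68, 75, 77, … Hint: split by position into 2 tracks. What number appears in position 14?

104

Odd-indexed and even-indexed terms follow separate rules.
Track A = 60, 65, 70, 75: arithmetic with common difference +5.
Track B = 50, 59, 68, 77: arithmetic, step +9.
Term 14 comes from track B (its 7th entry): 104.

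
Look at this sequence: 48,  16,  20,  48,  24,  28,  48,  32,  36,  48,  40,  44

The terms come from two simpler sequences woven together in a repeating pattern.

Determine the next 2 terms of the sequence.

Positions follow the repeating pattern ABB; grouping by letter gives 2 tracks.
Subsequence A is 48, 48, 48, 48, which is always 48.
Subsequence B is 16, 20, 24, 28, 32, 36, 40, 44, which is arithmetic with common difference +4.
Position 13 falls in subsequence A as its term 5, giving 48.
Position 14 → subsequence B, term 9 = 48.

48, 48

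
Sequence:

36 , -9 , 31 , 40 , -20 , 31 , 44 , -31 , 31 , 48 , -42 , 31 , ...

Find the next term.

52

Read the sequence 3 terms at a time; column i is its own pattern.
Track A = 36, 40, 44, 48: arithmetic with common difference +4.
Track B = -9, -20, -31, -42: subtracting 11 each time.
Track C = 31, 31, 31, 31: constant 31.
Position 13 falls in track A as its term 5, giving 52.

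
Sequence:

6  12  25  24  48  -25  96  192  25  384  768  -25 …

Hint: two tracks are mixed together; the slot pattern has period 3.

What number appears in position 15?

25

The slot pattern repeats as AAB (period 3), so there are 2 interleaved tracks.
Subsequence A: 6, 12, 24, 48, 96, 192, 384, 768. A geometric progression (common ratio 2).
Subsequence B: 25, -25, 25, -25. The oscillation 25·(−1)^(n+1).
The 15th slot belongs to subsequence B; its 5th term is 25.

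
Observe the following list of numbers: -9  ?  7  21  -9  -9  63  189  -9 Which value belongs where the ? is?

-9

The slot pattern repeats as AABB (period 4), so there are 2 interleaved tracks.
Stream A: -9, ?, -9, -9, -9 — the constant sequence -9.
Stream B: 7, 21, 63, 189 — a geometric progression (common ratio 3).
Filling stream A at index 2 by its rule yields -9.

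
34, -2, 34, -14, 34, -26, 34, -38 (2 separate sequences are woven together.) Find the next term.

Split by position mod 2 into 2 tracks.
Track A = 34, 34, 34, 34: the constant sequence 34.
Track B = -2, -14, -26, -38: linear: a_n = 10 − 12·n.
The 9th slot belongs to track A; its 5th term is 34.

34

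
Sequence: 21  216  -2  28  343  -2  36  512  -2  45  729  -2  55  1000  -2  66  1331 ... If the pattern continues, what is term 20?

The terms cycle through 3 interleaved subsequences.
Subsequence A: 21, 28, 36, 45, 55, 66 (triangular numbers n(n+1)/2 for n = 6, 7, …).
Subsequence B: 216, 343, 512, 729, 1000, 1331 (consecutive cubes n³ from n = 6).
Subsequence C: -2, -2, -2, -2, -2 (always -2).
Term 20 comes from subsequence B (its 7th entry): 1728.

1728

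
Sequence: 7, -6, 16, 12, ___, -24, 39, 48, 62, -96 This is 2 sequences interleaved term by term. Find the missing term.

23

Odd-indexed and even-indexed terms follow separate rules.
Subsequence A = 7, 16, ?, 39, 62: a Fibonacci-like recurrence a_n = a_{n-1} + a_{n-2}.
Subsequence B = -6, 12, -24, 48, -96: multiplying by -2 each time.
Subsequence A's pattern makes the blank 23.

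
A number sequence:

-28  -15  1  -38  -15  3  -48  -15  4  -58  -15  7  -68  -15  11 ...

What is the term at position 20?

-15

Split by position mod 3: positions 1, 4, 7, … form one track, and each other residue class forms its own.
Track A is -28, -38, -48, -58, -68, which is subtracting 10 each time.
Track B is -15, -15, -15, -15, -15, which is constant -15.
Track C is 1, 3, 4, 7, 11, which is Fibonacci-style (each term is the sum of the two before it).
Position 20 → track B, term 7 = -15.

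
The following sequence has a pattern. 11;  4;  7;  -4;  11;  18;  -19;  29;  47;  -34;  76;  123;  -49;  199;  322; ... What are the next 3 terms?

The slot pattern repeats as ABB (period 3), so there are 2 interleaved tracks.
Subsequence A is 11, -4, -19, -34, -49, which is subtracting 15 each time.
Subsequence B is 4, 7, 11, 18, 29, 47, 76, 123, 199, 322, which is each term equals the sum of the previous two.
Position 16 falls in subsequence A as its term 6, giving -64.
Position 17 falls in subsequence B as its term 11, giving 521.
Position 18 falls in subsequence B as its term 12, giving 843.

-64, 521, 843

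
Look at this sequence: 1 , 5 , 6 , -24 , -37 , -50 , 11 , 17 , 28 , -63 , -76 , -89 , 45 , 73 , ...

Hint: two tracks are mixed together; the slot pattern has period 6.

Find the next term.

The slot pattern repeats as AAABBB (period 6), so there are 2 interleaved tracks.
Track A is 1, 5, 6, 11, 17, 28, 45, 73, which is each term equals the sum of the previous two.
Track B is -24, -37, -50, -63, -76, -89, which is subtracting 13 each time.
Position 15 falls in track A as its term 9, giving 118.

118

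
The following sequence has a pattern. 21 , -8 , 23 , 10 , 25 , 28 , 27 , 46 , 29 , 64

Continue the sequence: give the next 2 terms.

Positions 1, 3, 5, … form one subsequence and positions 2, 4, 6, … form another.
Track A: 21, 23, 25, 27, 29 — adding 2 each time.
Track B: -8, 10, 28, 46, 64 — linear: a_n = -26 + 18·n.
Position 11 falls in track A as its term 6, giving 31.
The 12th slot belongs to track B; its 6th term is 82.

31, 82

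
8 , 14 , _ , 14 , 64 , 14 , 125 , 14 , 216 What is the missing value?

27

Positions 1, 3, 5, … form one subsequence and positions 2, 4, 6, … form another.
Subsequence A: 8, ?, 64, 125, 216 — the cubes 2³, 3³, 4³, ….
Subsequence B: 14, 14, 14, 14 — constant 14.
So the missing entry in subsequence A is 27.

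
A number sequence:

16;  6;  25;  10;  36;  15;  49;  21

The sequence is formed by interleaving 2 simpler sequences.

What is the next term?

64

Split by position mod 2 into 2 tracks.
Track A: 16, 25, 36, 49 (consecutive squares n² from n = 4).
Track B: 6, 10, 15, 21 (triangular numbers starting at T_3).
Position 9 falls in track A as its term 5, giving 64.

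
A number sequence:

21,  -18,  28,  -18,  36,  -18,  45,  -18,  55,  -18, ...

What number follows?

66

Taking every 2nd term gives 2 separate tracks.
Stream A: 21, 28, 36, 45, 55. Triangular numbers starting at T_6.
Stream B: -18, -18, -18, -18, -18. The constant sequence -18.
The 11th slot belongs to stream A; its 6th term is 66.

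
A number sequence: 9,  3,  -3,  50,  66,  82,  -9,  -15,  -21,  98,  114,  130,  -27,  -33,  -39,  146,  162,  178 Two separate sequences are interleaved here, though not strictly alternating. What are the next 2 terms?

Positions follow the repeating pattern AAABBB; grouping by letter gives 2 tracks.
Track A: 9, 3, -3, -9, -15, -21, -27, -33, -39. Linear: a_n = 15 − 6·n.
Track B: 50, 66, 82, 98, 114, 130, 146, 162, 178. Adding 16 each time.
Term 19 comes from track A (its 10th entry): -45.
Term 20 comes from track A (its 11th entry): -51.

-45, -51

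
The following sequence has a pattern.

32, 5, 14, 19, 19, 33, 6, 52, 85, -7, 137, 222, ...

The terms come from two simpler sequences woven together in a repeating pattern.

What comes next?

The slot pattern repeats as ABB (period 3), so there are 2 interleaved tracks.
Subsequence A = 32, 19, 6, -7: arithmetic, step −13.
Subsequence B = 5, 14, 19, 33, 52, 85, 137, 222: a Fibonacci-like recurrence a_n = a_{n-1} + a_{n-2}.
Position 13 → subsequence A, term 5 = -20.

-20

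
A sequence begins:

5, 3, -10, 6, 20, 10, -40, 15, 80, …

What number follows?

Taking every 2nd term gives 2 separate tracks.
Track A: 5, -10, 20, -40, 80 (a geometric progression (common ratio -2)).
Track B: 3, 6, 10, 15 (triangular numbers n(n+1)/2 for n = 2, 3, …).
Term 10 comes from track B (its 5th entry): 21.

21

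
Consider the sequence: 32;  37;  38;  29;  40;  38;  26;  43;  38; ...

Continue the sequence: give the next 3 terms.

23, 46, 38

Taking every 3rd term gives 3 separate tracks.
Track A: 32, 29, 26 (arithmetic, step −3).
Track B: 37, 40, 43 (adding 3 each time).
Track C: 38, 38, 38 (always 38).
Term 10 comes from track A (its 4th entry): 23.
Position 11 → track B, term 4 = 46.
Position 12 → track C, term 4 = 38.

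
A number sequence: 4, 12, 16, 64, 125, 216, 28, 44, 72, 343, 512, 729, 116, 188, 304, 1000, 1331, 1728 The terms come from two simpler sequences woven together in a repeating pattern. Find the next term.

The slot pattern repeats as AAABBB (period 6), so there are 2 interleaved tracks.
Stream A = 4, 12, 16, 28, 44, 72, 116, 188, 304: each term equals the sum of the previous two.
Stream B = 64, 125, 216, 343, 512, 729, 1000, 1331, 1728: the cubes 4³, 5³, 6³, ….
Position 19 falls in stream A as its term 10, giving 492.

492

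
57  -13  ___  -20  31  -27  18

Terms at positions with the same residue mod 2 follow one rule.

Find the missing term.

44

Positions 1, 3, 5, … form one subsequence and positions 2, 4, 6, … form another.
Track A: 57, ?, 31, 18 — arithmetic with common difference −13.
Track B: -13, -20, -27 — arithmetic, step −7.
Track A's pattern makes the blank 44.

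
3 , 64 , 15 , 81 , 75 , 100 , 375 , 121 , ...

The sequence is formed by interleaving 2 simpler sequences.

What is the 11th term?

9375

Taking every 2nd term gives 2 separate tracks.
Subsequence A: 3, 15, 75, 375 (multiplying by 5 each time).
Subsequence B: 64, 81, 100, 121 (consecutive squares n² from n = 8).
Position 11 → subsequence A, term 6 = 9375.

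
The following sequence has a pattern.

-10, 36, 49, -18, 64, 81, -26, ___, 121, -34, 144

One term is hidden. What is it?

Reading positions in blocks of 3 reveals the pattern ABB — 2 tracks woven together.
Subsequence A: -10, -18, -26, -34. Arithmetic, step −8.
Subsequence B: 36, 49, 64, 81, ?, 121, 144. The squares 6², 7², 8², ….
The gap is subsequence B's term 5; the rule gives 100.

100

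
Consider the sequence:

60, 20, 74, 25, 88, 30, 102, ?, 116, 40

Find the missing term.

35

Taking every 2nd term gives 2 separate tracks.
Track A: 60, 74, 88, 102, 116. Arithmetic with common difference +14.
Track B: 20, 25, 30, ?, 40. Arithmetic, step +5.
Filling track B at index 4 by its rule yields 35.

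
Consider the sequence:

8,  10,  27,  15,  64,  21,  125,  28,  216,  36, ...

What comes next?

The terms cycle through 2 interleaved subsequences.
Subsequence A: 8, 27, 64, 125, 216 — consecutive cubes n³ from n = 2.
Subsequence B: 10, 15, 21, 28, 36 — triangular numbers n(n+1)/2 for n = 4, 5, ….
The 11th slot belongs to subsequence A; its 6th term is 343.

343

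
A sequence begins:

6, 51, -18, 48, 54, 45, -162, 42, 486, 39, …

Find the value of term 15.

-13122

The terms cycle through 2 interleaved subsequences.
Stream A is 6, -18, 54, -162, 486, which is a geometric progression (common ratio -3).
Stream B is 51, 48, 45, 42, 39, which is linear: a_n = 54 − 3·n.
Term 15 comes from stream A (its 8th entry): -13122.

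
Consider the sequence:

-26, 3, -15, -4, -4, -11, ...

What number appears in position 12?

Taking every 2nd term gives 2 separate tracks.
Track A = -26, -15, -4: arithmetic with common difference +11.
Track B = 3, -4, -11: arithmetic with common difference −7.
Position 12 → track B, term 6 = -32.

-32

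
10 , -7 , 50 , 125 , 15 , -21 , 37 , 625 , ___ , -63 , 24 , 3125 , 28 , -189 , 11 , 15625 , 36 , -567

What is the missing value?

Split by position mod 4 into 4 tracks.
Track A: 10, 15, ?, 28, 36 — triangular numbers n(n+1)/2 for n = 4, 5, ….
Track B: -7, -21, -63, -189, -567 — geometric with ratio 3.
Track C: 50, 37, 24, 11 — arithmetic with common difference −13.
Track D: 125, 625, 3125, 15625 — powers 5^3, 5^4, 5^5, ….
Filling track A at index 3 by its rule yields 21.

21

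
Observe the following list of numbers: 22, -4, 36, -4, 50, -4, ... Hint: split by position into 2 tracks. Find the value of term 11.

Odd-indexed and even-indexed terms follow separate rules.
Stream A: 22, 36, 50. Arithmetic, step +14.
Stream B: -4, -4, -4. Always -4.
Term 11 comes from stream A (its 6th entry): 92.

92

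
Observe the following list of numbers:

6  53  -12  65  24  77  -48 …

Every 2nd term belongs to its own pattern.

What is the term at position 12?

113

Odd-indexed and even-indexed terms follow separate rules.
Subsequence A: 6, -12, 24, -48 (geometric with ratio -2).
Subsequence B: 53, 65, 77 (arithmetic with common difference +12).
The 12th slot belongs to subsequence B; its 6th term is 113.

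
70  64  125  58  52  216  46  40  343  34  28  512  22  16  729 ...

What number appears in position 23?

Reading positions in blocks of 3 reveals the pattern AAB — 2 tracks woven together.
Stream A: 70, 64, 58, 52, 46, 40, 34, 28, 22, 16 (subtracting 6 each time).
Stream B: 125, 216, 343, 512, 729 (the cubes 5³, 6³, 7³, …).
Position 23 falls in stream A as its term 16, giving -20.

-20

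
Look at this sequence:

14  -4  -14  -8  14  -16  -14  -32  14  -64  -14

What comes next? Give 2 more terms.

-128, 14

Split by position mod 2 into 2 tracks.
Track A: 14, -14, 14, -14, 14, -14 (oscillating between 14 and -14).
Track B: -4, -8, -16, -32, -64 (geometric, ×2 each step).
Position 12 falls in track B as its term 6, giving -128.
Term 13 comes from track A (its 7th entry): 14.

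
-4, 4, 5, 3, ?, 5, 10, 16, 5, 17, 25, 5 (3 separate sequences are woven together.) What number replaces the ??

Split by position mod 3: positions 1, 4, 7, … form one track, and each other residue class forms its own.
Track A: -4, 3, 10, 17. Arithmetic, step +7.
Track B: 4, ?, 16, 25. Perfect squares starting at 2².
Track C: 5, 5, 5, 5. Always 5.
So the missing entry in track B is 9.

9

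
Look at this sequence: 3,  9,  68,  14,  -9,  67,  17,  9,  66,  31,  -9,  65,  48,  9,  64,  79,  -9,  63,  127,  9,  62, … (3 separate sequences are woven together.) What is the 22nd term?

Split by position mod 3 into 3 tracks.
Subsequence A: 3, 14, 17, 31, 48, 79, 127 — each term equals the sum of the previous two.
Subsequence B: 9, -9, 9, -9, 9, -9, 9 — the oscillation 9·(−1)^(n+1).
Subsequence C: 68, 67, 66, 65, 64, 63, 62 — arithmetic, step −1.
Term 22 comes from subsequence A (its 8th entry): 206.

206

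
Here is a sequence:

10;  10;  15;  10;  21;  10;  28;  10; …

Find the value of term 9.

36

Split by position mod 2 into 2 tracks.
Stream A: 10, 15, 21, 28. The triangular numbers T_4, T_5, ….
Stream B: 10, 10, 10, 10. Always 10.
Term 9 comes from stream A (its 5th entry): 36.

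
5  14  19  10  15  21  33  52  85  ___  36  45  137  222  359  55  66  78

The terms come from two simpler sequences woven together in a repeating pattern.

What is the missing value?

The slot pattern repeats as AAABBB (period 6), so there are 2 interleaved tracks.
Stream A is 5, 14, 19, 33, 52, 85, 137, 222, 359, which is Fibonacci-style (each term is the sum of the two before it).
Stream B is 10, 15, 21, ?, 36, 45, 55, 66, 78, which is triangular numbers n(n+1)/2 for n = 4, 5, ….
Filling stream B at index 4 by its rule yields 28.

28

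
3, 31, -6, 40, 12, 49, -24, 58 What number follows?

48

Odd-indexed and even-indexed terms follow separate rules.
Stream A: 3, -6, 12, -24 — a geometric progression (common ratio -2).
Stream B: 31, 40, 49, 58 — linear: a_n = 22 + 9·n.
The 9th slot belongs to stream A; its 5th term is 48.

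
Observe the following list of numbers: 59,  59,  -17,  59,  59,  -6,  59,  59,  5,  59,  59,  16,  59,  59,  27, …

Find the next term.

Reading positions in blocks of 3 reveals the pattern AAB — 2 tracks woven together.
Stream A: 59, 59, 59, 59, 59, 59, 59, 59, 59, 59. Always 59.
Stream B: -17, -6, 5, 16, 27. Arithmetic, step +11.
Term 16 comes from stream A (its 11th entry): 59.

59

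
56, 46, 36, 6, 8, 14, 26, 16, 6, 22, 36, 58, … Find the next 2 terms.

Reading positions in blocks of 6 reveals the pattern AAABBB — 2 tracks woven together.
Track A = 56, 46, 36, 26, 16, 6: subtracting 10 each time.
Track B = 6, 8, 14, 22, 36, 58: Fibonacci-style (each term is the sum of the two before it).
The 13th slot belongs to track A; its 7th term is -4.
Term 14 comes from track A (its 8th entry): -14.

-4, -14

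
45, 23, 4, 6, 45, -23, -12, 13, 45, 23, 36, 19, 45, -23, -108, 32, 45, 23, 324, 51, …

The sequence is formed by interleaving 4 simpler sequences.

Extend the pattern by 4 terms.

45, -23, -972, 83

Read the sequence 4 terms at a time; column i is its own pattern.
Stream A is 45, 45, 45, 45, 45, which is constant 45.
Stream B is 23, -23, 23, -23, 23, which is oscillating between 23 and -23.
Stream C is 4, -12, 36, -108, 324, which is geometric, ×-3 each step.
Stream D is 6, 13, 19, 32, 51, which is Fibonacci-style (each term is the sum of the two before it).
The 21st slot belongs to stream A; its 6th term is 45.
Position 22 falls in stream B as its term 6, giving -23.
Position 23 → stream C, term 6 = -972.
Term 24 comes from stream D (its 6th entry): 83.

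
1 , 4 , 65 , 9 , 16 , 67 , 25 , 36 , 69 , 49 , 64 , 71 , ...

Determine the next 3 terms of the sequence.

Positions follow the repeating pattern AAB; grouping by letter gives 2 tracks.
Stream A = 1, 4, 9, 16, 25, 36, 49, 64: perfect squares starting at 1².
Stream B = 65, 67, 69, 71: arithmetic, step +2.
Position 13 falls in stream A as its term 9, giving 81.
Position 14 falls in stream A as its term 10, giving 100.
Term 15 comes from stream B (its 5th entry): 73.

81, 100, 73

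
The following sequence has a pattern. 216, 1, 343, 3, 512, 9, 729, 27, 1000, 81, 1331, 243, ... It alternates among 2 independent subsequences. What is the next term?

1728

Odd-indexed and even-indexed terms follow separate rules.
Stream A = 216, 343, 512, 729, 1000, 1331: consecutive cubes n³ from n = 6.
Stream B = 1, 3, 9, 27, 81, 243: powers 3^0, 3^1, 3^2, ….
The 13th slot belongs to stream A; its 7th term is 1728.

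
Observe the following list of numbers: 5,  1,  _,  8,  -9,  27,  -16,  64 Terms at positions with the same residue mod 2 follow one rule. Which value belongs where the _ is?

Odd-indexed and even-indexed terms follow separate rules.
Stream A: 5, ?, -9, -16 (linear: a_n = 12 − 7·n).
Stream B: 1, 8, 27, 64 (consecutive cubes n³ from n = 1).
Stream A's pattern makes the blank -2.

-2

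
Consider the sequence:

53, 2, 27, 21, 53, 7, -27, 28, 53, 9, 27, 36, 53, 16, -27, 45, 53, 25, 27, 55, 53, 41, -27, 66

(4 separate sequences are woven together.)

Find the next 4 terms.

Taking every 4th term gives 4 separate tracks.
Stream A: 53, 53, 53, 53, 53, 53. Constant 53.
Stream B: 2, 7, 9, 16, 25, 41. A Fibonacci-like recurrence a_n = a_{n-1} + a_{n-2}.
Stream C: 27, -27, 27, -27, 27, -27. Alternating ±27.
Stream D: 21, 28, 36, 45, 55, 66. Triangular numbers starting at T_6.
Term 25 comes from stream A (its 7th entry): 53.
Position 26 → stream B, term 7 = 66.
Position 27 → stream C, term 7 = 27.
Position 28 → stream D, term 7 = 78.

53, 66, 27, 78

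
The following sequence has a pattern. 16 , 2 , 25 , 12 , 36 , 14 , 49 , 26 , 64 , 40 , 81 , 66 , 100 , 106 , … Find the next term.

121

Positions 1, 3, 5, … form one subsequence and positions 2, 4, 6, … form another.
Subsequence A: 16, 25, 36, 49, 64, 81, 100 (consecutive squares n² from n = 4).
Subsequence B: 2, 12, 14, 26, 40, 66, 106 (Fibonacci-style (each term is the sum of the two before it)).
Term 15 comes from subsequence A (its 8th entry): 121.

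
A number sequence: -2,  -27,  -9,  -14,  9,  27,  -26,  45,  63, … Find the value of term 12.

Reading positions in blocks of 3 reveals the pattern ABB — 2 tracks woven together.
Stream A: -2, -14, -26. Arithmetic, step −12.
Stream B: -27, -9, 9, 27, 45, 63. Arithmetic with common difference +18.
Position 12 falls in stream B as its term 8, giving 99.

99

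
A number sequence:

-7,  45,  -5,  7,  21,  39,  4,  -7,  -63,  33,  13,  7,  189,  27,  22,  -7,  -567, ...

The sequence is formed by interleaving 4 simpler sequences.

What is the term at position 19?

31

Split by position mod 4 into 4 tracks.
Subsequence A: -7, 21, -63, 189, -567. Geometric, ×-3 each step.
Subsequence B: 45, 39, 33, 27. Subtracting 6 each time.
Subsequence C: -5, 4, 13, 22. Adding 9 each time.
Subsequence D: 7, -7, 7, -7. Alternating ±7.
Position 19 → subsequence C, term 5 = 31.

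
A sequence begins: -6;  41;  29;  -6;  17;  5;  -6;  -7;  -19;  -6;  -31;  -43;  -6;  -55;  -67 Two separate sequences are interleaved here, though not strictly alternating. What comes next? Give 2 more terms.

The slot pattern repeats as ABB (period 3), so there are 2 interleaved tracks.
Track A: -6, -6, -6, -6, -6 (always -6).
Track B: 41, 29, 17, 5, -7, -19, -31, -43, -55, -67 (linear: a_n = 53 − 12·n).
The 16th slot belongs to track A; its 6th term is -6.
The 17th slot belongs to track B; its 11th term is -79.

-6, -79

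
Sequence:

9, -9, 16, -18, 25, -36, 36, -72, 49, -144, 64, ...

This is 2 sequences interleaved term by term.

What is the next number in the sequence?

Split by position mod 2 into 2 tracks.
Track A: 9, 16, 25, 36, 49, 64 — consecutive squares n² from n = 3.
Track B: -9, -18, -36, -72, -144 — geometric with ratio 2.
The 12th slot belongs to track B; its 6th term is -288.

-288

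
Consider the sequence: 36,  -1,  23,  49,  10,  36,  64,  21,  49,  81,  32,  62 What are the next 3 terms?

100, 43, 75

Taking every 3rd term gives 3 separate tracks.
Stream A = 36, 49, 64, 81: consecutive squares n² from n = 6.
Stream B = -1, 10, 21, 32: adding 11 each time.
Stream C = 23, 36, 49, 62: arithmetic, step +13.
Position 13 → stream A, term 5 = 100.
The 14th slot belongs to stream B; its 5th term is 43.
Position 15 → stream C, term 5 = 75.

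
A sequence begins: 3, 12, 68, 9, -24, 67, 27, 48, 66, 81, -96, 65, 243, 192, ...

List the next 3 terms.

Read the sequence 3 terms at a time; column i is its own pattern.
Subsequence A = 3, 9, 27, 81, 243: powers of 3.
Subsequence B = 12, -24, 48, -96, 192: geometric with ratio -2.
Subsequence C = 68, 67, 66, 65: arithmetic, step −1.
Term 15 comes from subsequence C (its 5th entry): 64.
Term 16 comes from subsequence A (its 6th entry): 729.
Position 17 falls in subsequence B as its term 6, giving -384.

64, 729, -384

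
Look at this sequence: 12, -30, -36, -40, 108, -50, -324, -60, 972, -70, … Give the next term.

Positions 1, 3, 5, … form one subsequence and positions 2, 4, 6, … form another.
Stream A: 12, -36, 108, -324, 972 — multiplying by -3 each time.
Stream B: -30, -40, -50, -60, -70 — arithmetic with common difference −10.
The 11th slot belongs to stream A; its 6th term is -2916.

-2916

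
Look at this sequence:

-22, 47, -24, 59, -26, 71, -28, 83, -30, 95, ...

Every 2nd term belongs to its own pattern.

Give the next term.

Split by position mod 2 into 2 tracks.
Stream A: -22, -24, -26, -28, -30. Subtracting 2 each time.
Stream B: 47, 59, 71, 83, 95. Adding 12 each time.
Position 11 falls in stream A as its term 6, giving -32.

-32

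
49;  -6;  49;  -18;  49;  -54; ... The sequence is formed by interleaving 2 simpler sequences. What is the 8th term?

-162

Positions 1, 3, 5, … form one subsequence and positions 2, 4, 6, … form another.
Track A: 49, 49, 49. Constant 49.
Track B: -6, -18, -54. A geometric progression (common ratio 3).
Position 8 → track B, term 4 = -162.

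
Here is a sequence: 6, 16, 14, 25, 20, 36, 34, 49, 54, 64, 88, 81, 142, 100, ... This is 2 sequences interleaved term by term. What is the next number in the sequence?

Taking every 2nd term gives 2 separate tracks.
Stream A: 6, 14, 20, 34, 54, 88, 142 (Fibonacci-style (each term is the sum of the two before it)).
Stream B: 16, 25, 36, 49, 64, 81, 100 (the squares 4², 5², 6², …).
Position 15 falls in stream A as its term 8, giving 230.

230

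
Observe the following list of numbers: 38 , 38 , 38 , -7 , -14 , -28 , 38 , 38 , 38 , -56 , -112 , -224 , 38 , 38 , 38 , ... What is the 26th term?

38

Positions follow the repeating pattern AAABBB; grouping by letter gives 2 tracks.
Track A = 38, 38, 38, 38, 38, 38, 38, 38, 38: always 38.
Track B = -7, -14, -28, -56, -112, -224: geometric, ×2 each step.
Position 26 → track A, term 14 = 38.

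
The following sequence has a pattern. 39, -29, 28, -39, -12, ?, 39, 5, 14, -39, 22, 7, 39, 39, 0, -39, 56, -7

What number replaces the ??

21

Split by position mod 3 into 3 tracks.
Subsequence A: 39, -39, 39, -39, 39, -39. Oscillating between 39 and -39.
Subsequence B: -29, -12, 5, 22, 39, 56. Arithmetic with common difference +17.
Subsequence C: 28, ?, 14, 7, 0, -7. Arithmetic, step −7.
So the missing entry in subsequence C is 21.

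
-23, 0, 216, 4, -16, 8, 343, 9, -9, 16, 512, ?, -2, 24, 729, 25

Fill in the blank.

16

The terms cycle through 4 interleaved subsequences.
Subsequence A is -23, -16, -9, -2, which is linear: a_n = -30 + 7·n.
Subsequence B is 0, 8, 16, 24, which is arithmetic, step +8.
Subsequence C is 216, 343, 512, 729, which is the cubes 6³, 7³, 8³, ….
Subsequence D is 4, 9, ?, 25, which is consecutive squares n² from n = 2.
So the missing entry in subsequence D is 16.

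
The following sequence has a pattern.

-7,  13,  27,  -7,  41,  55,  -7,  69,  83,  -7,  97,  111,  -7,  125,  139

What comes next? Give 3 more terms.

The slot pattern repeats as ABB (period 3), so there are 2 interleaved tracks.
Stream A: -7, -7, -7, -7, -7 — the constant sequence -7.
Stream B: 13, 27, 41, 55, 69, 83, 97, 111, 125, 139 — adding 14 each time.
The 16th slot belongs to stream A; its 6th term is -7.
Position 17 falls in stream B as its term 11, giving 153.
Position 18 falls in stream B as its term 12, giving 167.

-7, 153, 167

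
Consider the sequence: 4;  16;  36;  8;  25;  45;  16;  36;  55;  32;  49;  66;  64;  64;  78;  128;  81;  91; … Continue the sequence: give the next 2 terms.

256, 100

Split by position mod 3 into 3 tracks.
Subsequence A = 4, 8, 16, 32, 64, 128: powers of 2.
Subsequence B = 16, 25, 36, 49, 64, 81: consecutive squares n² from n = 4.
Subsequence C = 36, 45, 55, 66, 78, 91: triangular numbers starting at T_8.
Term 19 comes from subsequence A (its 7th entry): 256.
Term 20 comes from subsequence B (its 7th entry): 100.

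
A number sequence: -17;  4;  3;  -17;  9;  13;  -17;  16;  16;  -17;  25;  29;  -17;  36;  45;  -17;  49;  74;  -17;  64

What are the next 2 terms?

The terms cycle through 3 interleaved subsequences.
Stream A = -17, -17, -17, -17, -17, -17, -17: always -17.
Stream B = 4, 9, 16, 25, 36, 49, 64: consecutive squares n² from n = 2.
Stream C = 3, 13, 16, 29, 45, 74: Fibonacci-style (each term is the sum of the two before it).
The 21st slot belongs to stream C; its 7th term is 119.
Position 22 falls in stream A as its term 8, giving -17.

119, -17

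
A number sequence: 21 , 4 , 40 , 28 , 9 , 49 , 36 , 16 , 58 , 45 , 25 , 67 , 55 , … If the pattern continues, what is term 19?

Read the sequence 3 terms at a time; column i is its own pattern.
Subsequence A: 21, 28, 36, 45, 55. Triangular numbers n(n+1)/2 for n = 6, 7, ….
Subsequence B: 4, 9, 16, 25. The squares 2², 3², 4², ….
Subsequence C: 40, 49, 58, 67. Arithmetic with common difference +9.
The 19th slot belongs to subsequence A; its 7th term is 78.

78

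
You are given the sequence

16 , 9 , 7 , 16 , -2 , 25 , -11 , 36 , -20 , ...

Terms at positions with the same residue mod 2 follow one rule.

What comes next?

Odd-indexed and even-indexed terms follow separate rules.
Track A: 16, 7, -2, -11, -20. Arithmetic with common difference −9.
Track B: 9, 16, 25, 36. Perfect squares starting at 3².
Position 10 → track B, term 5 = 49.

49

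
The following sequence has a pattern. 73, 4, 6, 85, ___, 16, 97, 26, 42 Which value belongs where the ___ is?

Positions follow the repeating pattern ABB; grouping by letter gives 2 tracks.
Stream A: 73, 85, 97 — arithmetic with common difference +12.
Stream B: 4, 6, ?, 16, 26, 42 — a Fibonacci-like recurrence a_n = a_{n-1} + a_{n-2}.
The gap is stream B's term 3; the rule gives 10.

10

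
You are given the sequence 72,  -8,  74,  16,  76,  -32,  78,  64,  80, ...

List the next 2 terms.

The terms cycle through 2 interleaved subsequences.
Track A is 72, 74, 76, 78, 80, which is adding 2 each time.
Track B is -8, 16, -32, 64, which is geometric with ratio -2.
Term 10 comes from track B (its 5th entry): -128.
Term 11 comes from track A (its 6th entry): 82.

-128, 82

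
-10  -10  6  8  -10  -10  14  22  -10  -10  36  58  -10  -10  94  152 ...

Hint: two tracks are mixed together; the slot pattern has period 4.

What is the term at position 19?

Positions follow the repeating pattern AABB; grouping by letter gives 2 tracks.
Track A: -10, -10, -10, -10, -10, -10, -10, -10 — constant -10.
Track B: 6, 8, 14, 22, 36, 58, 94, 152 — Fibonacci-style (each term is the sum of the two before it).
Term 19 comes from track B (its 9th entry): 246.

246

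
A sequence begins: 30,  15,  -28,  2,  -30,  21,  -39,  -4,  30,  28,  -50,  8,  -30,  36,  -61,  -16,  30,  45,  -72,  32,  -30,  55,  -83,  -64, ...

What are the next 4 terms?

Taking every 4th term gives 4 separate tracks.
Stream A: 30, -30, 30, -30, 30, -30 — the oscillation 30·(−1)^(n+1).
Stream B: 15, 21, 28, 36, 45, 55 — the triangular numbers T_5, T_6, ….
Stream C: -28, -39, -50, -61, -72, -83 — arithmetic, step −11.
Stream D: 2, -4, 8, -16, 32, -64 — multiplying by -2 each time.
Term 25 comes from stream A (its 7th entry): 30.
Position 26 → stream B, term 7 = 66.
Term 27 comes from stream C (its 7th entry): -94.
Position 28 falls in stream D as its term 7, giving 128.

30, 66, -94, 128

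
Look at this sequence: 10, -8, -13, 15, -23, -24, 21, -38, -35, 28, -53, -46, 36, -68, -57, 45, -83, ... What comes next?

Read the sequence 3 terms at a time; column i is its own pattern.
Stream A: 10, 15, 21, 28, 36, 45 (the triangular numbers T_4, T_5, …).
Stream B: -8, -23, -38, -53, -68, -83 (subtracting 15 each time).
Stream C: -13, -24, -35, -46, -57 (subtracting 11 each time).
The 18th slot belongs to stream C; its 6th term is -68.

-68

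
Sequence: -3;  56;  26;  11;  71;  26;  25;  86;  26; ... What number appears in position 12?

26

Taking every 3rd term gives 3 separate tracks.
Stream A: -3, 11, 25. Adding 14 each time.
Stream B: 56, 71, 86. Arithmetic with common difference +15.
Stream C: 26, 26, 26. The constant sequence 26.
Position 12 → stream C, term 4 = 26.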